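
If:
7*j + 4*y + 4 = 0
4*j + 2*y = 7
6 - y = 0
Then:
No Solution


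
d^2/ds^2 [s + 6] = 0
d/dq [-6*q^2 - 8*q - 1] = -12*q - 8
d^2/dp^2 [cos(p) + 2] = -cos(p)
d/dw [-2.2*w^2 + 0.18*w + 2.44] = 0.18 - 4.4*w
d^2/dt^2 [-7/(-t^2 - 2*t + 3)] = 14*(-t^2 - 2*t + 4*(t + 1)^2 + 3)/(t^2 + 2*t - 3)^3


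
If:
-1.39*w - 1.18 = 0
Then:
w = -0.85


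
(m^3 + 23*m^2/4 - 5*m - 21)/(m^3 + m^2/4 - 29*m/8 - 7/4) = 2*(m + 6)/(2*m + 1)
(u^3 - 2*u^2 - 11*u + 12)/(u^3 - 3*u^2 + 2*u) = (u^2 - u - 12)/(u*(u - 2))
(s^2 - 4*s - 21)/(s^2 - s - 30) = (-s^2 + 4*s + 21)/(-s^2 + s + 30)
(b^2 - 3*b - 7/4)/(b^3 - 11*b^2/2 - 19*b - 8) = (b - 7/2)/(b^2 - 6*b - 16)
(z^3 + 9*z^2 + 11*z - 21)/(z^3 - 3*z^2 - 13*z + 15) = (z + 7)/(z - 5)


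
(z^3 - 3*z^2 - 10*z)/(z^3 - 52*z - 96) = z*(z - 5)/(z^2 - 2*z - 48)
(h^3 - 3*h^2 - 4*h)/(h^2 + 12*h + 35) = h*(h^2 - 3*h - 4)/(h^2 + 12*h + 35)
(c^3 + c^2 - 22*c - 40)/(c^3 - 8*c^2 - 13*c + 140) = (c + 2)/(c - 7)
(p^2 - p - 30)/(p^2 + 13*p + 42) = (p^2 - p - 30)/(p^2 + 13*p + 42)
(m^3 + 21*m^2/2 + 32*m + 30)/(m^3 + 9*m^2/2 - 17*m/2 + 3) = (2*m^2 + 9*m + 10)/(2*m^2 - 3*m + 1)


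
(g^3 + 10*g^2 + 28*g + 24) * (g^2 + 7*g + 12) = g^5 + 17*g^4 + 110*g^3 + 340*g^2 + 504*g + 288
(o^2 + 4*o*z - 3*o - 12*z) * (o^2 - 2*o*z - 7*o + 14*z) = o^4 + 2*o^3*z - 10*o^3 - 8*o^2*z^2 - 20*o^2*z + 21*o^2 + 80*o*z^2 + 42*o*z - 168*z^2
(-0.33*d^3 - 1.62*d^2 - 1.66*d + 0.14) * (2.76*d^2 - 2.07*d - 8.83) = -0.9108*d^5 - 3.7881*d^4 + 1.6857*d^3 + 18.1272*d^2 + 14.368*d - 1.2362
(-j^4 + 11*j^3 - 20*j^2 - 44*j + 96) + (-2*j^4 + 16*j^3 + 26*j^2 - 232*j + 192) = -3*j^4 + 27*j^3 + 6*j^2 - 276*j + 288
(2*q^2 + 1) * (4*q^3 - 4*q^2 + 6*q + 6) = 8*q^5 - 8*q^4 + 16*q^3 + 8*q^2 + 6*q + 6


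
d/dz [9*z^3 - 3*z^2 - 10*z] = 27*z^2 - 6*z - 10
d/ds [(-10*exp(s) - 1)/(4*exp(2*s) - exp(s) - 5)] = ((8*exp(s) - 1)*(10*exp(s) + 1) - 40*exp(2*s) + 10*exp(s) + 50)*exp(s)/(-4*exp(2*s) + exp(s) + 5)^2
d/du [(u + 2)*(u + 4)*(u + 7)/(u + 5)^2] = (u^3 + 15*u^2 + 80*u + 138)/(u^3 + 15*u^2 + 75*u + 125)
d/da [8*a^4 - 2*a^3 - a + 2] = 32*a^3 - 6*a^2 - 1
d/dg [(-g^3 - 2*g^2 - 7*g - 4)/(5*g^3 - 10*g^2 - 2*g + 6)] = 2*(10*g^4 + 37*g^3 - 12*g^2 - 52*g - 25)/(25*g^6 - 100*g^5 + 80*g^4 + 100*g^3 - 116*g^2 - 24*g + 36)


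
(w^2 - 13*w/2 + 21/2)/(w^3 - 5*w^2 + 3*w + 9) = (w - 7/2)/(w^2 - 2*w - 3)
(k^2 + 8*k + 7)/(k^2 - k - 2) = (k + 7)/(k - 2)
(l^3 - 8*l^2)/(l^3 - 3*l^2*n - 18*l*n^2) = l*(8 - l)/(-l^2 + 3*l*n + 18*n^2)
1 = 1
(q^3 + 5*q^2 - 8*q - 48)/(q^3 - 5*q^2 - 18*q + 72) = (q + 4)/(q - 6)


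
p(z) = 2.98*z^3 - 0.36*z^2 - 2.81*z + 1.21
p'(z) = 8.94*z^2 - 0.72*z - 2.81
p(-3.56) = -127.80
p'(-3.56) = 113.06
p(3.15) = 81.93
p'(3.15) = 83.63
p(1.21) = 2.56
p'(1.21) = 9.41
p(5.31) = 422.31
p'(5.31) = 245.44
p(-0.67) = 2.03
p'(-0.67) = 1.69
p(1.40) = 4.75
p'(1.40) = 13.70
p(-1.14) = -0.47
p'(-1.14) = 9.63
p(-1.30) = -2.29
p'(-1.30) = 13.23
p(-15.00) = -10095.14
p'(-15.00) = 2019.49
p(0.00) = 1.21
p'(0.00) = -2.81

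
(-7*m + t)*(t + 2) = -7*m*t - 14*m + t^2 + 2*t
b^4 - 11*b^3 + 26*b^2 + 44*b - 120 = (b - 6)*(b - 5)*(b - 2)*(b + 2)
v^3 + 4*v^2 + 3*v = v*(v + 1)*(v + 3)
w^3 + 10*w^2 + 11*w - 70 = (w - 2)*(w + 5)*(w + 7)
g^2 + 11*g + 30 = (g + 5)*(g + 6)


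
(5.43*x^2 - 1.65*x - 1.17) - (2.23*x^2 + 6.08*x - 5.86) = 3.2*x^2 - 7.73*x + 4.69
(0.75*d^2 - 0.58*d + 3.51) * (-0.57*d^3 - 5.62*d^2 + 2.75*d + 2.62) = -0.4275*d^5 - 3.8844*d^4 + 3.3214*d^3 - 19.3562*d^2 + 8.1329*d + 9.1962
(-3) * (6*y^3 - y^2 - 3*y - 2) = -18*y^3 + 3*y^2 + 9*y + 6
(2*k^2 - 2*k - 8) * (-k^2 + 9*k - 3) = -2*k^4 + 20*k^3 - 16*k^2 - 66*k + 24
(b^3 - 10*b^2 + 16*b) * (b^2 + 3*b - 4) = b^5 - 7*b^4 - 18*b^3 + 88*b^2 - 64*b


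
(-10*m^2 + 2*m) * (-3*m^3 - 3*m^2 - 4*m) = 30*m^5 + 24*m^4 + 34*m^3 - 8*m^2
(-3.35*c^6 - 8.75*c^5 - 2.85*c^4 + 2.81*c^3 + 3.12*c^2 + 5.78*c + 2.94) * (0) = 0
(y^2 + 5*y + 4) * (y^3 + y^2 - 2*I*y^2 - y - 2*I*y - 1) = y^5 + 6*y^4 - 2*I*y^4 + 8*y^3 - 12*I*y^3 - 2*y^2 - 18*I*y^2 - 9*y - 8*I*y - 4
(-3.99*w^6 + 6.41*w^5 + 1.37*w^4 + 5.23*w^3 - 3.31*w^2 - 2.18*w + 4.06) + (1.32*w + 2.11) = -3.99*w^6 + 6.41*w^5 + 1.37*w^4 + 5.23*w^3 - 3.31*w^2 - 0.86*w + 6.17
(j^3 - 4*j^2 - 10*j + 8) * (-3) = -3*j^3 + 12*j^2 + 30*j - 24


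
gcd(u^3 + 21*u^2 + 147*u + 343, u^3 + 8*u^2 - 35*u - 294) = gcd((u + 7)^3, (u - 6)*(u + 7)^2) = u^2 + 14*u + 49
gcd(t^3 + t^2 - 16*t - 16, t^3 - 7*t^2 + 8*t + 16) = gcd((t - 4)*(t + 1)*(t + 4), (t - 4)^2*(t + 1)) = t^2 - 3*t - 4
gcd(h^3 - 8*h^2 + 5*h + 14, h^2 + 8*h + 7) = h + 1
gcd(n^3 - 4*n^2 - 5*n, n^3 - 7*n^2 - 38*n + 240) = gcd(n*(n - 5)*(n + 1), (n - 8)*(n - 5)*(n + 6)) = n - 5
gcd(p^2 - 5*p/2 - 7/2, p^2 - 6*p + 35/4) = p - 7/2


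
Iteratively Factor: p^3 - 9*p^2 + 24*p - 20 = (p - 2)*(p^2 - 7*p + 10) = (p - 5)*(p - 2)*(p - 2)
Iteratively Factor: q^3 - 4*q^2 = (q)*(q^2 - 4*q) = q^2*(q - 4)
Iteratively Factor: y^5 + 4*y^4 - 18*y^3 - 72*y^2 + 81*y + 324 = (y - 3)*(y^4 + 7*y^3 + 3*y^2 - 63*y - 108) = (y - 3)*(y + 3)*(y^3 + 4*y^2 - 9*y - 36) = (y - 3)*(y + 3)^2*(y^2 + y - 12) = (y - 3)^2*(y + 3)^2*(y + 4)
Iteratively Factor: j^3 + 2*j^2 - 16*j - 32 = (j + 2)*(j^2 - 16) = (j - 4)*(j + 2)*(j + 4)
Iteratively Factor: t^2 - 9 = (t - 3)*(t + 3)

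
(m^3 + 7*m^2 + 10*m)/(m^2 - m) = (m^2 + 7*m + 10)/(m - 1)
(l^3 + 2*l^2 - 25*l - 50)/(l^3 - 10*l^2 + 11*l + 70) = (l + 5)/(l - 7)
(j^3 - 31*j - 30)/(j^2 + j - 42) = (j^2 + 6*j + 5)/(j + 7)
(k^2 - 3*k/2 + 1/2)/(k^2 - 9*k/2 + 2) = (k - 1)/(k - 4)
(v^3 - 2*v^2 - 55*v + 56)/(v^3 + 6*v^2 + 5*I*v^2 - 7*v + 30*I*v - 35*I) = (v - 8)/(v + 5*I)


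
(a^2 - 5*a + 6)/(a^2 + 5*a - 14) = (a - 3)/(a + 7)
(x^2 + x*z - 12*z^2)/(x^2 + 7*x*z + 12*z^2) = (x - 3*z)/(x + 3*z)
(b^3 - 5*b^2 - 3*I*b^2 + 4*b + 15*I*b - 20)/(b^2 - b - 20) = (b^2 - 3*I*b + 4)/(b + 4)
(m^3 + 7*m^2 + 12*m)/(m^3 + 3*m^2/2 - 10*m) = 2*(m + 3)/(2*m - 5)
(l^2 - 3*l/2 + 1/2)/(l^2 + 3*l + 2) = (2*l^2 - 3*l + 1)/(2*(l^2 + 3*l + 2))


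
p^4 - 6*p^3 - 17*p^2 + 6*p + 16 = (p - 8)*(p - 1)*(p + 1)*(p + 2)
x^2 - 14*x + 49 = (x - 7)^2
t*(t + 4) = t^2 + 4*t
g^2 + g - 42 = (g - 6)*(g + 7)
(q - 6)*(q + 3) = q^2 - 3*q - 18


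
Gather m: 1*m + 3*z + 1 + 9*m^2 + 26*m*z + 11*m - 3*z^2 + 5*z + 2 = 9*m^2 + m*(26*z + 12) - 3*z^2 + 8*z + 3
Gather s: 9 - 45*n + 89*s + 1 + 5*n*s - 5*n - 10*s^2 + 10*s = -50*n - 10*s^2 + s*(5*n + 99) + 10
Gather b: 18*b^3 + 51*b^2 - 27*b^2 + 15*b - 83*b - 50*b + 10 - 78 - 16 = 18*b^3 + 24*b^2 - 118*b - 84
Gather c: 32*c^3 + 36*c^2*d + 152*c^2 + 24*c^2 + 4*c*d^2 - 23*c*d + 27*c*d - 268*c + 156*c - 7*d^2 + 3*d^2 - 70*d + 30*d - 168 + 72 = 32*c^3 + c^2*(36*d + 176) + c*(4*d^2 + 4*d - 112) - 4*d^2 - 40*d - 96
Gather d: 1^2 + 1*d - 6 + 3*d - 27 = 4*d - 32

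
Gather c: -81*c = -81*c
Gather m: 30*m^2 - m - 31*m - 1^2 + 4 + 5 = 30*m^2 - 32*m + 8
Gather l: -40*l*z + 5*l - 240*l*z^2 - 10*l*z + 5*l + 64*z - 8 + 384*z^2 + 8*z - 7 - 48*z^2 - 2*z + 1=l*(-240*z^2 - 50*z + 10) + 336*z^2 + 70*z - 14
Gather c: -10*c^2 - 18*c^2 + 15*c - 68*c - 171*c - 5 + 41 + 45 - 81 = -28*c^2 - 224*c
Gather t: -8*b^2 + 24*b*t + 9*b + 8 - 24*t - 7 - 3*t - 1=-8*b^2 + 9*b + t*(24*b - 27)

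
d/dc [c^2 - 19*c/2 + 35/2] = 2*c - 19/2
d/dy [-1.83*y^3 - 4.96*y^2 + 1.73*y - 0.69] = -5.49*y^2 - 9.92*y + 1.73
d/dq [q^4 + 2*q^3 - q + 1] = 4*q^3 + 6*q^2 - 1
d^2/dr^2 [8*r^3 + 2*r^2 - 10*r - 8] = 48*r + 4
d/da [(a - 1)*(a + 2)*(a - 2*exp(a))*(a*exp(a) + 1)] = (a - 1)*(a + 1)*(a + 2)*(a - 2*exp(a))*exp(a) - (a - 1)*(a + 2)*(a*exp(a) + 1)*(2*exp(a) - 1) + (a - 1)*(a - 2*exp(a))*(a*exp(a) + 1) + (a + 2)*(a - 2*exp(a))*(a*exp(a) + 1)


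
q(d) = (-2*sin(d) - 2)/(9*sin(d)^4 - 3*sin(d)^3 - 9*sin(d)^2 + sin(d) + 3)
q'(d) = (-2*sin(d) - 2)*(-36*sin(d)^3*cos(d) + 9*sin(d)^2*cos(d) + 18*sin(d)*cos(d) - cos(d))/(9*sin(d)^4 - 3*sin(d)^3 - 9*sin(d)^2 + sin(d) + 3)^2 - 2*cos(d)/(9*sin(d)^4 - 3*sin(d)^3 - 9*sin(d)^2 + sin(d) + 3)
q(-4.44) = -5.79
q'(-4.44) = -16.36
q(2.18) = -19.85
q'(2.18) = 3.65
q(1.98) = -9.55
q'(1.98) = -42.57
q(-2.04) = -0.08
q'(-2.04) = 0.53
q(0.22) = -0.88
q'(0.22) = -1.62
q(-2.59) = -0.85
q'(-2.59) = -0.29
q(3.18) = -0.65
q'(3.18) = 0.31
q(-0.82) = -0.45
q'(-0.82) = -2.33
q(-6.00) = -1.00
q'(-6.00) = -2.22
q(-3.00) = -0.64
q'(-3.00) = -0.03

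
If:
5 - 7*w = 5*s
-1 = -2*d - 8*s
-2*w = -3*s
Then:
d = -49/62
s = 10/31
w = 15/31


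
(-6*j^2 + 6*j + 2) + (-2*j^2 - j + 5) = -8*j^2 + 5*j + 7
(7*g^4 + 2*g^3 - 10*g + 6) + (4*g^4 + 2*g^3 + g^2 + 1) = 11*g^4 + 4*g^3 + g^2 - 10*g + 7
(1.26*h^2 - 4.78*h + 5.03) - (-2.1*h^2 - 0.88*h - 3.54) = 3.36*h^2 - 3.9*h + 8.57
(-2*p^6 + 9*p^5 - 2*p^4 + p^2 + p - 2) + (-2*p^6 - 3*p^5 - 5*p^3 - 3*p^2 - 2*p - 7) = -4*p^6 + 6*p^5 - 2*p^4 - 5*p^3 - 2*p^2 - p - 9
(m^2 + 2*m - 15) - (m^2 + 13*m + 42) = -11*m - 57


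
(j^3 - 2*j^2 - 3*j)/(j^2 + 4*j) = (j^2 - 2*j - 3)/(j + 4)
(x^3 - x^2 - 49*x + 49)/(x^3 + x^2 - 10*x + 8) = (x^2 - 49)/(x^2 + 2*x - 8)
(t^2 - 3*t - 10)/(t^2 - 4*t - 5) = (t + 2)/(t + 1)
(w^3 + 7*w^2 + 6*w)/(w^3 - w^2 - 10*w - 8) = w*(w + 6)/(w^2 - 2*w - 8)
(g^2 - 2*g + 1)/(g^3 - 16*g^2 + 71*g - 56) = (g - 1)/(g^2 - 15*g + 56)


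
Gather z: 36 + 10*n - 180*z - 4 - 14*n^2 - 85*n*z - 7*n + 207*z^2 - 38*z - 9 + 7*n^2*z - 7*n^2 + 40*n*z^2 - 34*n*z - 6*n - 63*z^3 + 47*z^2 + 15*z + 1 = -21*n^2 - 3*n - 63*z^3 + z^2*(40*n + 254) + z*(7*n^2 - 119*n - 203) + 24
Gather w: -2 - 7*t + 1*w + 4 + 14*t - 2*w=7*t - w + 2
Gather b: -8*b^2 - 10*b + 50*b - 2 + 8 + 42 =-8*b^2 + 40*b + 48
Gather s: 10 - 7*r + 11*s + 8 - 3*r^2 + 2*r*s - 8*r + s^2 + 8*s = -3*r^2 - 15*r + s^2 + s*(2*r + 19) + 18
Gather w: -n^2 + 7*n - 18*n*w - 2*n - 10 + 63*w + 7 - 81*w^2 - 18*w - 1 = -n^2 + 5*n - 81*w^2 + w*(45 - 18*n) - 4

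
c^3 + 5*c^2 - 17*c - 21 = (c - 3)*(c + 1)*(c + 7)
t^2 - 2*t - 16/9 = (t - 8/3)*(t + 2/3)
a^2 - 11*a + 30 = (a - 6)*(a - 5)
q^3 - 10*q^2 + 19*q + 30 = (q - 6)*(q - 5)*(q + 1)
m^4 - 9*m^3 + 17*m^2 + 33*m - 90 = (m - 5)*(m - 3)^2*(m + 2)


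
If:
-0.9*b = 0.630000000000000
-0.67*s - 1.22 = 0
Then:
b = -0.70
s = -1.82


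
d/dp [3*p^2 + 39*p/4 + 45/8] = 6*p + 39/4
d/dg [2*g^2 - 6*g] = 4*g - 6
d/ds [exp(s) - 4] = exp(s)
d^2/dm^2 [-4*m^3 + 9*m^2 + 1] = 18 - 24*m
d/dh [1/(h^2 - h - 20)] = (1 - 2*h)/(-h^2 + h + 20)^2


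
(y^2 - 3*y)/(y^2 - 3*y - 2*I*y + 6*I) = y/(y - 2*I)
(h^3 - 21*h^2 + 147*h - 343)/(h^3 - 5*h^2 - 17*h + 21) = (h^2 - 14*h + 49)/(h^2 + 2*h - 3)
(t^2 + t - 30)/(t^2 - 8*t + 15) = (t + 6)/(t - 3)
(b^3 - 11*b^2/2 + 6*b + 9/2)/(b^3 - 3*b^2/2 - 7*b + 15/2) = (2*b^2 - 5*b - 3)/(2*b^2 + 3*b - 5)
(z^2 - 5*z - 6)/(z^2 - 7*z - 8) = (z - 6)/(z - 8)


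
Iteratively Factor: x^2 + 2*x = (x + 2)*(x)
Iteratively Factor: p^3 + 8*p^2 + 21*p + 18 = (p + 3)*(p^2 + 5*p + 6) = (p + 2)*(p + 3)*(p + 3)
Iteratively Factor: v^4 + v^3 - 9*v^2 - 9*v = (v + 1)*(v^3 - 9*v) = (v - 3)*(v + 1)*(v^2 + 3*v) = (v - 3)*(v + 1)*(v + 3)*(v)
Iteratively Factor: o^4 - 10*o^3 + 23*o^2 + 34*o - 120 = (o - 5)*(o^3 - 5*o^2 - 2*o + 24) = (o - 5)*(o - 3)*(o^2 - 2*o - 8) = (o - 5)*(o - 3)*(o + 2)*(o - 4)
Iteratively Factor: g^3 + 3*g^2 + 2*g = (g + 2)*(g^2 + g) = (g + 1)*(g + 2)*(g)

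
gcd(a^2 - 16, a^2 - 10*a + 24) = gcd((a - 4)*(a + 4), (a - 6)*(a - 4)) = a - 4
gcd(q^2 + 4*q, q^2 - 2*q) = q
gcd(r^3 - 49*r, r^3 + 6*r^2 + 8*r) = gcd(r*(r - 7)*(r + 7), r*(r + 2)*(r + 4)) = r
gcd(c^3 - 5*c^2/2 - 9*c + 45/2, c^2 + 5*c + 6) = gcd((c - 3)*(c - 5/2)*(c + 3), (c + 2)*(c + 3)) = c + 3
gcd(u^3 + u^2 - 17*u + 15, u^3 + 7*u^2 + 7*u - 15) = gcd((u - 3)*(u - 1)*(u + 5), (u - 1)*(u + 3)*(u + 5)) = u^2 + 4*u - 5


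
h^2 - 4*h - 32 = (h - 8)*(h + 4)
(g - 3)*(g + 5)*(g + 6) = g^3 + 8*g^2 - 3*g - 90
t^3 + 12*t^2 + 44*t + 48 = (t + 2)*(t + 4)*(t + 6)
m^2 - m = m*(m - 1)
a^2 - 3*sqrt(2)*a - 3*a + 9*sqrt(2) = (a - 3)*(a - 3*sqrt(2))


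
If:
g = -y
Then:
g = -y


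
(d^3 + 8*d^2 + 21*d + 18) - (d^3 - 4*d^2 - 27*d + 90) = 12*d^2 + 48*d - 72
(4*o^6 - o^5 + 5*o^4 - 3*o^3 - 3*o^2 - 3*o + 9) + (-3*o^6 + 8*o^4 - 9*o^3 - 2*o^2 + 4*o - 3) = o^6 - o^5 + 13*o^4 - 12*o^3 - 5*o^2 + o + 6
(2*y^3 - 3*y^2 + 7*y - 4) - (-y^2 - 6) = 2*y^3 - 2*y^2 + 7*y + 2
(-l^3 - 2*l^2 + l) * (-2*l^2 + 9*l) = 2*l^5 - 5*l^4 - 20*l^3 + 9*l^2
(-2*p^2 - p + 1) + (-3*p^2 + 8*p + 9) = -5*p^2 + 7*p + 10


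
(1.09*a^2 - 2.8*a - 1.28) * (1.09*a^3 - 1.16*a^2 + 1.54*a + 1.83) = 1.1881*a^5 - 4.3164*a^4 + 3.5314*a^3 - 0.8325*a^2 - 7.0952*a - 2.3424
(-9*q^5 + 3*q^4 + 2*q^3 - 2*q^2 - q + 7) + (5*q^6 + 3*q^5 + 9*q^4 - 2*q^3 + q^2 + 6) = 5*q^6 - 6*q^5 + 12*q^4 - q^2 - q + 13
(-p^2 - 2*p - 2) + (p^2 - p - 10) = -3*p - 12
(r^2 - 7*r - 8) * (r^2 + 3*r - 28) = r^4 - 4*r^3 - 57*r^2 + 172*r + 224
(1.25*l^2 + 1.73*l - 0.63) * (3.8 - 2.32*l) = -2.9*l^3 + 0.736400000000001*l^2 + 8.0356*l - 2.394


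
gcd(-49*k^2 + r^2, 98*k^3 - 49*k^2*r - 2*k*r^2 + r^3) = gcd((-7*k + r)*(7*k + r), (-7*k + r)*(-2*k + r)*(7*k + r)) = -49*k^2 + r^2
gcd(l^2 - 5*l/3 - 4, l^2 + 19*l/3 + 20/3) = l + 4/3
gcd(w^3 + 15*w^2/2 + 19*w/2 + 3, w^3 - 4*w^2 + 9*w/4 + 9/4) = w + 1/2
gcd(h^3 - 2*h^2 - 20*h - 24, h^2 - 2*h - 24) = h - 6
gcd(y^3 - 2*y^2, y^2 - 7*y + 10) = y - 2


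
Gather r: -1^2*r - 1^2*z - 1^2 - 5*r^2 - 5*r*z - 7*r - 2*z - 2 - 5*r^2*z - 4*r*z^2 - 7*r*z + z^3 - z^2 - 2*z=r^2*(-5*z - 5) + r*(-4*z^2 - 12*z - 8) + z^3 - z^2 - 5*z - 3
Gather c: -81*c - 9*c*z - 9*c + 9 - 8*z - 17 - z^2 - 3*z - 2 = c*(-9*z - 90) - z^2 - 11*z - 10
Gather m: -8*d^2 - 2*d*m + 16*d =-8*d^2 - 2*d*m + 16*d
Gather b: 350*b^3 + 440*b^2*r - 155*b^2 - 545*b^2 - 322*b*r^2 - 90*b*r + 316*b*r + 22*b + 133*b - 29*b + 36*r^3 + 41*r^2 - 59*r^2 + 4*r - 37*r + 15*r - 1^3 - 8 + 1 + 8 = 350*b^3 + b^2*(440*r - 700) + b*(-322*r^2 + 226*r + 126) + 36*r^3 - 18*r^2 - 18*r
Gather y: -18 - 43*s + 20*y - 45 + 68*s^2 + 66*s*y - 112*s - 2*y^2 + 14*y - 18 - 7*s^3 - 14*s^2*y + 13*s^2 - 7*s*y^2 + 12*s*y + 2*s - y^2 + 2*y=-7*s^3 + 81*s^2 - 153*s + y^2*(-7*s - 3) + y*(-14*s^2 + 78*s + 36) - 81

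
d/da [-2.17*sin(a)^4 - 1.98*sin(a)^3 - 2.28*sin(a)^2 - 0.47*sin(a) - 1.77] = (-11.07*sin(a) + 2.17*sin(3*a) + 2.97*cos(2*a) - 3.44)*cos(a)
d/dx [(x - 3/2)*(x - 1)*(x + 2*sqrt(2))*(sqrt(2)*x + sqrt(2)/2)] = 4*sqrt(2)*x^3 - 6*sqrt(2)*x^2 + 12*x^2 - 16*x + sqrt(2)*x/2 + 1 + 3*sqrt(2)/4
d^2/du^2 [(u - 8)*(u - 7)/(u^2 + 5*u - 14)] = 20*(-2*u^3 + 21*u^2 + 21*u + 133)/(u^6 + 15*u^5 + 33*u^4 - 295*u^3 - 462*u^2 + 2940*u - 2744)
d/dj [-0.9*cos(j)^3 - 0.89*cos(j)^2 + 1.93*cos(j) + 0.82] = (2.7*cos(j)^2 + 1.78*cos(j) - 1.93)*sin(j)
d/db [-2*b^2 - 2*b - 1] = -4*b - 2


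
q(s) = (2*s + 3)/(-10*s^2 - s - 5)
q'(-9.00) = 0.00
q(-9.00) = 0.02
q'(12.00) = 0.00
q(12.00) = -0.02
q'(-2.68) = -0.00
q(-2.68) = 0.03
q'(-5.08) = 0.00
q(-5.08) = 0.03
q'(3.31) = 0.03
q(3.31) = -0.08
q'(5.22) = 0.01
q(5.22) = -0.05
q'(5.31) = 0.01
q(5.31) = -0.05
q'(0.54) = 0.44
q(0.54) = -0.48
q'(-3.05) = -0.00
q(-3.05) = 0.03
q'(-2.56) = -0.01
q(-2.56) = 0.03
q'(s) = (2*s + 3)*(20*s + 1)/(-10*s^2 - s - 5)^2 + 2/(-10*s^2 - s - 5) = (-20*s^2 - 2*s + (2*s + 3)*(20*s + 1) - 10)/(10*s^2 + s + 5)^2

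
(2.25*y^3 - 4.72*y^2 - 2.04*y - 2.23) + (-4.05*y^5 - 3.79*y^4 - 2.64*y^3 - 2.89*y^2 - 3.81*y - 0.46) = -4.05*y^5 - 3.79*y^4 - 0.39*y^3 - 7.61*y^2 - 5.85*y - 2.69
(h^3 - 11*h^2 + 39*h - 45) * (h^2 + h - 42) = h^5 - 10*h^4 - 14*h^3 + 456*h^2 - 1683*h + 1890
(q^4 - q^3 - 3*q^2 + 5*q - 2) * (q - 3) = q^5 - 4*q^4 + 14*q^2 - 17*q + 6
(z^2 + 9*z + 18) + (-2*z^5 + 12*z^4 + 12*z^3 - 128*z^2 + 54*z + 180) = -2*z^5 + 12*z^4 + 12*z^3 - 127*z^2 + 63*z + 198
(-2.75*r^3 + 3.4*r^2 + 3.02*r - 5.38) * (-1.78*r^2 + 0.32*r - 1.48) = 4.895*r^5 - 6.932*r^4 - 0.2176*r^3 + 5.5108*r^2 - 6.1912*r + 7.9624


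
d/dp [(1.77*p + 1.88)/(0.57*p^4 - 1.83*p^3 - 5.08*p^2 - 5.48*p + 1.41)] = (-3.0267*p^4 + 2.1918*p^3 + 19.3128*p^2 + 19.1008*p + 12.7981)/(0.3249*p^8 - 2.0862*p^7 - 2.4423*p^6 + 12.3456*p^5 + 47.4706*p^4 + 50.5162*p^3 + 15.7048*p^2 - 15.4536*p + 1.9881)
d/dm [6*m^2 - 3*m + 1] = 12*m - 3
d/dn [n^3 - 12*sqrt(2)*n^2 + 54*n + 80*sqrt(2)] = 3*n^2 - 24*sqrt(2)*n + 54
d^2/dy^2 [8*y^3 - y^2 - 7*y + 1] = 48*y - 2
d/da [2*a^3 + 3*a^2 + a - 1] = 6*a^2 + 6*a + 1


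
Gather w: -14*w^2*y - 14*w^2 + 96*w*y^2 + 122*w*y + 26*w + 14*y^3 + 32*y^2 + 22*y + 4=w^2*(-14*y - 14) + w*(96*y^2 + 122*y + 26) + 14*y^3 + 32*y^2 + 22*y + 4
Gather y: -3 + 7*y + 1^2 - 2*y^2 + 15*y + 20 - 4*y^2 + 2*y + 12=-6*y^2 + 24*y + 30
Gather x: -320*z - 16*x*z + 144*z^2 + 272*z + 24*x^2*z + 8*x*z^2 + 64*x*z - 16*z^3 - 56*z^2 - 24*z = 24*x^2*z + x*(8*z^2 + 48*z) - 16*z^3 + 88*z^2 - 72*z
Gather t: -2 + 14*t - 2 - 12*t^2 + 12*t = -12*t^2 + 26*t - 4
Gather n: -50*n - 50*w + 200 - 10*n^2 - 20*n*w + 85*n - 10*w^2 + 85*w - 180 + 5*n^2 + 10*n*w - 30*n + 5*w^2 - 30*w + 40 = -5*n^2 + n*(5 - 10*w) - 5*w^2 + 5*w + 60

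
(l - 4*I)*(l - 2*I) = l^2 - 6*I*l - 8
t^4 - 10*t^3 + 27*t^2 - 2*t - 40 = (t - 5)*(t - 4)*(t - 2)*(t + 1)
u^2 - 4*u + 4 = (u - 2)^2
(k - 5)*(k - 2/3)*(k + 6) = k^3 + k^2/3 - 92*k/3 + 20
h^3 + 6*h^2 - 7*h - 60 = (h - 3)*(h + 4)*(h + 5)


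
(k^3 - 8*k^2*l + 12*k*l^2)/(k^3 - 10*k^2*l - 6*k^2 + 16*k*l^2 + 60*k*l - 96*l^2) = k*(k - 6*l)/(k^2 - 8*k*l - 6*k + 48*l)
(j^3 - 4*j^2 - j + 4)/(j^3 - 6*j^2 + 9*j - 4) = (j + 1)/(j - 1)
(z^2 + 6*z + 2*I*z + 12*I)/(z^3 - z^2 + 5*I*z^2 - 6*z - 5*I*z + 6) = (z + 6)/(z^2 + z*(-1 + 3*I) - 3*I)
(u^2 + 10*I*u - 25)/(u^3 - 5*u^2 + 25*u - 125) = (u + 5*I)/(u^2 - 5*u*(1 + I) + 25*I)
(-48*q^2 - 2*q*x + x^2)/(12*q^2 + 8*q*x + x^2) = (-8*q + x)/(2*q + x)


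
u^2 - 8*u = u*(u - 8)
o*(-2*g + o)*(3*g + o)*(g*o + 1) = -6*g^3*o^2 + g^2*o^3 - 6*g^2*o + g*o^4 + g*o^2 + o^3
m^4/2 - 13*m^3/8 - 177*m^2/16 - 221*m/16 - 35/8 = (m/2 + 1)*(m - 7)*(m + 1/2)*(m + 5/4)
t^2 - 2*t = t*(t - 2)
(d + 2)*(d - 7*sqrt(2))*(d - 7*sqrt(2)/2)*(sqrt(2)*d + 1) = sqrt(2)*d^4 - 20*d^3 + 2*sqrt(2)*d^3 - 40*d^2 + 77*sqrt(2)*d^2/2 + 49*d + 77*sqrt(2)*d + 98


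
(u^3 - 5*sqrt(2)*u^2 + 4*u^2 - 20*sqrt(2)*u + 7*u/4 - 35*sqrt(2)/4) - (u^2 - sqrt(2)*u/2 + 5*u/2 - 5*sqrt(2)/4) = u^3 - 5*sqrt(2)*u^2 + 3*u^2 - 39*sqrt(2)*u/2 - 3*u/4 - 15*sqrt(2)/2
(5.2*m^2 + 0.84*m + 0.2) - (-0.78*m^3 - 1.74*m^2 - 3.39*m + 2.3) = 0.78*m^3 + 6.94*m^2 + 4.23*m - 2.1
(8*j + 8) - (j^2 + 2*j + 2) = -j^2 + 6*j + 6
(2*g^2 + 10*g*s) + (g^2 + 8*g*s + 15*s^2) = 3*g^2 + 18*g*s + 15*s^2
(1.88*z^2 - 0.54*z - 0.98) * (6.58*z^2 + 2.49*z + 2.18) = 12.3704*z^4 + 1.128*z^3 - 3.6946*z^2 - 3.6174*z - 2.1364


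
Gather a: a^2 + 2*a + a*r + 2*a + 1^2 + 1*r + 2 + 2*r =a^2 + a*(r + 4) + 3*r + 3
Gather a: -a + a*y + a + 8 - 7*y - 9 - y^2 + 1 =a*y - y^2 - 7*y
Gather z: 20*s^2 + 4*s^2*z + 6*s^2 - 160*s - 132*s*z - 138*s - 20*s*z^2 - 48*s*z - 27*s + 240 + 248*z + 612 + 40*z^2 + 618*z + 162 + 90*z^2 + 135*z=26*s^2 - 325*s + z^2*(130 - 20*s) + z*(4*s^2 - 180*s + 1001) + 1014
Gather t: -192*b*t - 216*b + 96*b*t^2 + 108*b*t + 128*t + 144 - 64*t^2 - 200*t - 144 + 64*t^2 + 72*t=96*b*t^2 - 84*b*t - 216*b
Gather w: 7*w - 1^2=7*w - 1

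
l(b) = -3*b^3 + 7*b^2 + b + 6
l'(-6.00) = -407.00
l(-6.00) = 900.00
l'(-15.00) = -2234.00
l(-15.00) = 11691.00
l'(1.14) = 5.26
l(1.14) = 11.79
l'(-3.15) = -132.40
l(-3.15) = 166.08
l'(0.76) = 6.44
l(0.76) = 9.49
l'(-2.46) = -87.90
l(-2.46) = 90.56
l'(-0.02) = 0.72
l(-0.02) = 5.98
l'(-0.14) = -1.14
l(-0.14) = 6.01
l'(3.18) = -45.49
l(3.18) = -16.51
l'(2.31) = -14.68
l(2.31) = 8.68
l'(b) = -9*b^2 + 14*b + 1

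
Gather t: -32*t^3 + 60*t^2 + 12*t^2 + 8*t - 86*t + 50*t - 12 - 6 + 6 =-32*t^3 + 72*t^2 - 28*t - 12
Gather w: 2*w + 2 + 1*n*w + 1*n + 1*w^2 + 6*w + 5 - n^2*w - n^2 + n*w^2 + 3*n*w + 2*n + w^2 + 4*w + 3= -n^2 + 3*n + w^2*(n + 2) + w*(-n^2 + 4*n + 12) + 10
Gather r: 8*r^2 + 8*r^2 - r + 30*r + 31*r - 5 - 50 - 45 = 16*r^2 + 60*r - 100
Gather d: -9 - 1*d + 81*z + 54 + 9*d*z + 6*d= d*(9*z + 5) + 81*z + 45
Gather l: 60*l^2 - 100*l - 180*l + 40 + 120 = 60*l^2 - 280*l + 160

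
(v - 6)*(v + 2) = v^2 - 4*v - 12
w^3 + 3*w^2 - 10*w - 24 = (w - 3)*(w + 2)*(w + 4)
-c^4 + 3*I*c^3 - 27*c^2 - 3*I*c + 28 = (c - 7*I)*(c + 4*I)*(-I*c - I)*(-I*c + I)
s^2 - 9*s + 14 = (s - 7)*(s - 2)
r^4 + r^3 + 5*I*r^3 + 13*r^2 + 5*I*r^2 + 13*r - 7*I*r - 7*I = (r + 1)*(r - I)^2*(r + 7*I)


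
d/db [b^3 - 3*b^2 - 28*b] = 3*b^2 - 6*b - 28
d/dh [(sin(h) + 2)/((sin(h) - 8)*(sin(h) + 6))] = (-4*sin(h) + cos(h)^2 - 45)*cos(h)/((sin(h) - 8)^2*(sin(h) + 6)^2)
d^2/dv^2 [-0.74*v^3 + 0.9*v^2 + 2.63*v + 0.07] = 1.8 - 4.44*v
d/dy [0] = 0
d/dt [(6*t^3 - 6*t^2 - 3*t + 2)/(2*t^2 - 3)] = (12*t^4 - 48*t^2 + 28*t + 9)/(4*t^4 - 12*t^2 + 9)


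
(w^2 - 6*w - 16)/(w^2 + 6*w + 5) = (w^2 - 6*w - 16)/(w^2 + 6*w + 5)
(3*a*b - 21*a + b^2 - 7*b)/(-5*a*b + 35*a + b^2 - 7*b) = (-3*a - b)/(5*a - b)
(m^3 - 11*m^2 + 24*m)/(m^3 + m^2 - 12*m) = (m - 8)/(m + 4)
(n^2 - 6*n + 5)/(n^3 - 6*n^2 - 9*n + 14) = (n - 5)/(n^2 - 5*n - 14)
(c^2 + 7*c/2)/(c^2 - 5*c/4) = 2*(2*c + 7)/(4*c - 5)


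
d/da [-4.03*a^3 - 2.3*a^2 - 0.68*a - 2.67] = -12.09*a^2 - 4.6*a - 0.68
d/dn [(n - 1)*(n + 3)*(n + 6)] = 3*n^2 + 16*n + 9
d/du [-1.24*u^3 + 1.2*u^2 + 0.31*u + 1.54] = -3.72*u^2 + 2.4*u + 0.31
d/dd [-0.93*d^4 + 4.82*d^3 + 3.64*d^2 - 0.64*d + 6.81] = -3.72*d^3 + 14.46*d^2 + 7.28*d - 0.64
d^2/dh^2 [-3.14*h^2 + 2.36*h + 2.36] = -6.28000000000000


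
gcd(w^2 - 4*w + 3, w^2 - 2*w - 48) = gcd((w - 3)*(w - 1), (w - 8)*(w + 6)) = 1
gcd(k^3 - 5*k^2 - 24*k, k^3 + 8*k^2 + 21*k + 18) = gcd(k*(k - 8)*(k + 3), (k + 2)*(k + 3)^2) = k + 3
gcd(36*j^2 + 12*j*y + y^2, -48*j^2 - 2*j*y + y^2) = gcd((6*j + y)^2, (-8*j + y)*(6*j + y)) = 6*j + y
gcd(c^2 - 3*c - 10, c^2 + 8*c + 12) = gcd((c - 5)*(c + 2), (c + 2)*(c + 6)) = c + 2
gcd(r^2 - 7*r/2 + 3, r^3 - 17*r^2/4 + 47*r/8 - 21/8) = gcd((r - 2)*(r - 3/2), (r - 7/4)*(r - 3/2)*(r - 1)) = r - 3/2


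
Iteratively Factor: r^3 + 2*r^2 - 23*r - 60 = (r + 4)*(r^2 - 2*r - 15) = (r - 5)*(r + 4)*(r + 3)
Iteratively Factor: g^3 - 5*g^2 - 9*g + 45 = (g - 5)*(g^2 - 9) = (g - 5)*(g + 3)*(g - 3)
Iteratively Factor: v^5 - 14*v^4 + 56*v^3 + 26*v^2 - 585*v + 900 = (v + 3)*(v^4 - 17*v^3 + 107*v^2 - 295*v + 300) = (v - 5)*(v + 3)*(v^3 - 12*v^2 + 47*v - 60) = (v - 5)^2*(v + 3)*(v^2 - 7*v + 12) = (v - 5)^2*(v - 3)*(v + 3)*(v - 4)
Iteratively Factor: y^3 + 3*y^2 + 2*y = (y + 2)*(y^2 + y) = y*(y + 2)*(y + 1)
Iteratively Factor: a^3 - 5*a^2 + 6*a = (a - 3)*(a^2 - 2*a) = a*(a - 3)*(a - 2)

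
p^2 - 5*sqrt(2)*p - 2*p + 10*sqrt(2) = (p - 2)*(p - 5*sqrt(2))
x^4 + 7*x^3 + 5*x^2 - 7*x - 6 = (x - 1)*(x + 1)^2*(x + 6)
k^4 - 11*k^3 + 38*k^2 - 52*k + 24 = (k - 6)*(k - 2)^2*(k - 1)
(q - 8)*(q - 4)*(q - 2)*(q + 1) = q^4 - 13*q^3 + 42*q^2 - 8*q - 64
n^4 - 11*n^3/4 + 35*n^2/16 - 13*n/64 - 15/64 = (n - 5/4)*(n - 1)*(n - 3/4)*(n + 1/4)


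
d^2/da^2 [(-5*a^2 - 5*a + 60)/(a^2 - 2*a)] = 30*(-a^3 + 12*a^2 - 24*a + 16)/(a^3*(a^3 - 6*a^2 + 12*a - 8))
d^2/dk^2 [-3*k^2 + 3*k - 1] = -6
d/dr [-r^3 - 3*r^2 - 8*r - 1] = -3*r^2 - 6*r - 8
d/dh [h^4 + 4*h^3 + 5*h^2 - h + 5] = 4*h^3 + 12*h^2 + 10*h - 1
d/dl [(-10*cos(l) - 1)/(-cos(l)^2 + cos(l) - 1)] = (-10*sin(l)^2 + 2*cos(l) - 1)*sin(l)/(sin(l)^2 + cos(l) - 2)^2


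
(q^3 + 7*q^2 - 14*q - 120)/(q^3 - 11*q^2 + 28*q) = (q^2 + 11*q + 30)/(q*(q - 7))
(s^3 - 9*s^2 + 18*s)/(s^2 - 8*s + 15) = s*(s - 6)/(s - 5)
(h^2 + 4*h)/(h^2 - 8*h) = (h + 4)/(h - 8)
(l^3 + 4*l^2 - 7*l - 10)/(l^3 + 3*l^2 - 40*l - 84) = (l^3 + 4*l^2 - 7*l - 10)/(l^3 + 3*l^2 - 40*l - 84)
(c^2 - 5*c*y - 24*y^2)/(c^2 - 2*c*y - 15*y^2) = (-c + 8*y)/(-c + 5*y)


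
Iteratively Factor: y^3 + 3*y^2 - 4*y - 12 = (y - 2)*(y^2 + 5*y + 6) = (y - 2)*(y + 3)*(y + 2)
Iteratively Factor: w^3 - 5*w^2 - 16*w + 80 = (w + 4)*(w^2 - 9*w + 20) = (w - 4)*(w + 4)*(w - 5)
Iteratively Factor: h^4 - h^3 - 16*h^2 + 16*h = (h - 4)*(h^3 + 3*h^2 - 4*h) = (h - 4)*(h - 1)*(h^2 + 4*h) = h*(h - 4)*(h - 1)*(h + 4)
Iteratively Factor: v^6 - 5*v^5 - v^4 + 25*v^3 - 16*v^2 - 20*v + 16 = (v - 4)*(v^5 - v^4 - 5*v^3 + 5*v^2 + 4*v - 4) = (v - 4)*(v + 2)*(v^4 - 3*v^3 + v^2 + 3*v - 2) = (v - 4)*(v - 2)*(v + 2)*(v^3 - v^2 - v + 1) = (v - 4)*(v - 2)*(v - 1)*(v + 2)*(v^2 - 1) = (v - 4)*(v - 2)*(v - 1)*(v + 1)*(v + 2)*(v - 1)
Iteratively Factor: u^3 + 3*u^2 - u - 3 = (u - 1)*(u^2 + 4*u + 3) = (u - 1)*(u + 3)*(u + 1)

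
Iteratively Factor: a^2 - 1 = (a + 1)*(a - 1)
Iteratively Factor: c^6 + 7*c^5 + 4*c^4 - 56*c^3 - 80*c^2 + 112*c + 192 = (c + 4)*(c^5 + 3*c^4 - 8*c^3 - 24*c^2 + 16*c + 48) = (c - 2)*(c + 4)*(c^4 + 5*c^3 + 2*c^2 - 20*c - 24) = (c - 2)*(c + 2)*(c + 4)*(c^3 + 3*c^2 - 4*c - 12) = (c - 2)*(c + 2)^2*(c + 4)*(c^2 + c - 6) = (c - 2)*(c + 2)^2*(c + 3)*(c + 4)*(c - 2)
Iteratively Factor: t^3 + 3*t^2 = (t)*(t^2 + 3*t) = t*(t + 3)*(t)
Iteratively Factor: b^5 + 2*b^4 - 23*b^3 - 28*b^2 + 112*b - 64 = (b + 4)*(b^4 - 2*b^3 - 15*b^2 + 32*b - 16) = (b - 4)*(b + 4)*(b^3 + 2*b^2 - 7*b + 4) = (b - 4)*(b - 1)*(b + 4)*(b^2 + 3*b - 4) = (b - 4)*(b - 1)*(b + 4)^2*(b - 1)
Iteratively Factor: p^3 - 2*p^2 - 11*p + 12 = (p + 3)*(p^2 - 5*p + 4) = (p - 1)*(p + 3)*(p - 4)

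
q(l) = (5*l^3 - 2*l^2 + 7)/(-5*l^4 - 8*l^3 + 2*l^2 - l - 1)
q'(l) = (15*l^2 - 4*l)/(-5*l^4 - 8*l^3 + 2*l^2 - l - 1) + (5*l^3 - 2*l^2 + 7)*(20*l^3 + 24*l^2 - 4*l + 1)/(-5*l^4 - 8*l^3 + 2*l^2 - l - 1)^2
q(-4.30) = 0.41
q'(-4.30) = 0.17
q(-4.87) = 0.34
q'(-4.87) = 0.11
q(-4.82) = 0.34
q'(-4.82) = 0.11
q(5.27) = -0.14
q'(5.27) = 0.02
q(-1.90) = 15.92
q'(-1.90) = 279.36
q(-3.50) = 0.61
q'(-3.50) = 0.36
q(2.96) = -0.21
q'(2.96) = 0.05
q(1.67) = -0.34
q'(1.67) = 0.23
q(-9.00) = 0.14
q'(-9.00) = 0.02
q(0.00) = -7.00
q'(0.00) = 7.00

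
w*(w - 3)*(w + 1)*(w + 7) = w^4 + 5*w^3 - 17*w^2 - 21*w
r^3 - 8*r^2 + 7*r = r*(r - 7)*(r - 1)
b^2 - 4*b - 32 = (b - 8)*(b + 4)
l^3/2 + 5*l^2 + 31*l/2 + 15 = (l/2 + 1)*(l + 3)*(l + 5)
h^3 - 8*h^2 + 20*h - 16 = (h - 4)*(h - 2)^2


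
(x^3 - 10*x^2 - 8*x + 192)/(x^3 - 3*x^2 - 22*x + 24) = (x - 8)/(x - 1)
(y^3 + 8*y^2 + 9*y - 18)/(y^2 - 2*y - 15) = (y^2 + 5*y - 6)/(y - 5)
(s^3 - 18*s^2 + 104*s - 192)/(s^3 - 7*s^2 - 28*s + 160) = (s - 6)/(s + 5)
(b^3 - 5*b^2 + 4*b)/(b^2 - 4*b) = b - 1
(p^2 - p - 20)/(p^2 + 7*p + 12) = (p - 5)/(p + 3)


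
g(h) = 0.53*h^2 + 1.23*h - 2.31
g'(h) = 1.06*h + 1.23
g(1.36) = 0.34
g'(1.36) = 2.67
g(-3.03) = -1.17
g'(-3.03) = -1.98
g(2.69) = 4.83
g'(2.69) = 4.08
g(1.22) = -0.02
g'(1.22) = 2.52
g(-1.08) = -3.02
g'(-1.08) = 0.09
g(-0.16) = -2.49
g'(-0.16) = 1.06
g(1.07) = -0.39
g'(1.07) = 2.36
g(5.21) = 18.48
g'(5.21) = 6.75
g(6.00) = 24.15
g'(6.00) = 7.59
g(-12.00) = 59.25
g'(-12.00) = -11.49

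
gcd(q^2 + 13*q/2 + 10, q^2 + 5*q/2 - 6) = q + 4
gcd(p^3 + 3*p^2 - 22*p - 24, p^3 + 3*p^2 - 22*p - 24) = p^3 + 3*p^2 - 22*p - 24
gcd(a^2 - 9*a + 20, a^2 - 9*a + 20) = a^2 - 9*a + 20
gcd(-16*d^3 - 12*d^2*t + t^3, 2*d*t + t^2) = 2*d + t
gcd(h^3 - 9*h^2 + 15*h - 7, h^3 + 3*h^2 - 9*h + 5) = h^2 - 2*h + 1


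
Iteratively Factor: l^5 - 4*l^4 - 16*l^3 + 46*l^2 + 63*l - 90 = (l + 3)*(l^4 - 7*l^3 + 5*l^2 + 31*l - 30) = (l - 1)*(l + 3)*(l^3 - 6*l^2 - l + 30) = (l - 3)*(l - 1)*(l + 3)*(l^2 - 3*l - 10) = (l - 3)*(l - 1)*(l + 2)*(l + 3)*(l - 5)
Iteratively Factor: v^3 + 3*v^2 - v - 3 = (v - 1)*(v^2 + 4*v + 3) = (v - 1)*(v + 1)*(v + 3)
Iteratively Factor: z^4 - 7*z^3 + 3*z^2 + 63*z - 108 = (z - 3)*(z^3 - 4*z^2 - 9*z + 36) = (z - 3)*(z + 3)*(z^2 - 7*z + 12) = (z - 4)*(z - 3)*(z + 3)*(z - 3)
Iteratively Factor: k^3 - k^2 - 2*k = (k + 1)*(k^2 - 2*k) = (k - 2)*(k + 1)*(k)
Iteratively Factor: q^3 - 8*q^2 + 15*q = (q)*(q^2 - 8*q + 15) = q*(q - 5)*(q - 3)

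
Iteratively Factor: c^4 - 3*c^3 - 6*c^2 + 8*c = (c - 1)*(c^3 - 2*c^2 - 8*c) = c*(c - 1)*(c^2 - 2*c - 8) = c*(c - 4)*(c - 1)*(c + 2)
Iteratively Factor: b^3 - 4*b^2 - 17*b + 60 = (b + 4)*(b^2 - 8*b + 15) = (b - 3)*(b + 4)*(b - 5)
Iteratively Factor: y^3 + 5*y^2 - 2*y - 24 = (y + 4)*(y^2 + y - 6) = (y - 2)*(y + 4)*(y + 3)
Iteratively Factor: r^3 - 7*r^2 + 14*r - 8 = (r - 1)*(r^2 - 6*r + 8) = (r - 2)*(r - 1)*(r - 4)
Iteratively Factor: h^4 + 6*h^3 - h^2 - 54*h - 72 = (h - 3)*(h^3 + 9*h^2 + 26*h + 24) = (h - 3)*(h + 2)*(h^2 + 7*h + 12) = (h - 3)*(h + 2)*(h + 3)*(h + 4)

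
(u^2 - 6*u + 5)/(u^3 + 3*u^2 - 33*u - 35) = (u - 1)/(u^2 + 8*u + 7)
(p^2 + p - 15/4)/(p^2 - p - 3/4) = (2*p + 5)/(2*p + 1)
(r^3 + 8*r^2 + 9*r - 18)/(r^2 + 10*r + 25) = (r^3 + 8*r^2 + 9*r - 18)/(r^2 + 10*r + 25)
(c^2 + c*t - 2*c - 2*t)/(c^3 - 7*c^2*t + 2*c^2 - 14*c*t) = (c^2 + c*t - 2*c - 2*t)/(c*(c^2 - 7*c*t + 2*c - 14*t))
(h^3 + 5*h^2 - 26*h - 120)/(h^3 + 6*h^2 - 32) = (h^2 + h - 30)/(h^2 + 2*h - 8)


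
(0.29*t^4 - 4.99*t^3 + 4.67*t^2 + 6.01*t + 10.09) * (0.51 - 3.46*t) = -1.0034*t^5 + 17.4133*t^4 - 18.7031*t^3 - 18.4129*t^2 - 31.8463*t + 5.1459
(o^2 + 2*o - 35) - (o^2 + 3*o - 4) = -o - 31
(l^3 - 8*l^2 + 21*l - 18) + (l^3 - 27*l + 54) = 2*l^3 - 8*l^2 - 6*l + 36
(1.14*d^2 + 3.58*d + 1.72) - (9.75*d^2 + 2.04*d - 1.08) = -8.61*d^2 + 1.54*d + 2.8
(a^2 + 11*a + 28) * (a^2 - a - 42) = a^4 + 10*a^3 - 25*a^2 - 490*a - 1176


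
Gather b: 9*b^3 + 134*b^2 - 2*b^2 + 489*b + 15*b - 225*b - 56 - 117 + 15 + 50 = 9*b^3 + 132*b^2 + 279*b - 108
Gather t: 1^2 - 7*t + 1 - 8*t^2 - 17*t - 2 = -8*t^2 - 24*t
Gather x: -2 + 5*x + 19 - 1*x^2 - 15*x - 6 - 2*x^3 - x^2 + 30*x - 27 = -2*x^3 - 2*x^2 + 20*x - 16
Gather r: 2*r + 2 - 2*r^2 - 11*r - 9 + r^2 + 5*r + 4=-r^2 - 4*r - 3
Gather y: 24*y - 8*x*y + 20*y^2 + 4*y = 20*y^2 + y*(28 - 8*x)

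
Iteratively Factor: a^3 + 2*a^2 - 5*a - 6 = (a - 2)*(a^2 + 4*a + 3) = (a - 2)*(a + 3)*(a + 1)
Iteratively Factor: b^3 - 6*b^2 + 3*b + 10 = (b + 1)*(b^2 - 7*b + 10) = (b - 2)*(b + 1)*(b - 5)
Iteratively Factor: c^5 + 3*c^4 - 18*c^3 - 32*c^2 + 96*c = (c - 3)*(c^4 + 6*c^3 - 32*c) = (c - 3)*(c + 4)*(c^3 + 2*c^2 - 8*c) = (c - 3)*(c - 2)*(c + 4)*(c^2 + 4*c) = c*(c - 3)*(c - 2)*(c + 4)*(c + 4)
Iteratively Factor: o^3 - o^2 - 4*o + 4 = (o - 2)*(o^2 + o - 2) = (o - 2)*(o + 2)*(o - 1)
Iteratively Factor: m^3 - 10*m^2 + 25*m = (m - 5)*(m^2 - 5*m) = (m - 5)^2*(m)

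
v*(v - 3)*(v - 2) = v^3 - 5*v^2 + 6*v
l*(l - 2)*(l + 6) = l^3 + 4*l^2 - 12*l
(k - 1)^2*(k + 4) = k^3 + 2*k^2 - 7*k + 4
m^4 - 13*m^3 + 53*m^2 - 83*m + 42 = (m - 7)*(m - 3)*(m - 2)*(m - 1)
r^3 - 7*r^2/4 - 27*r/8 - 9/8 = (r - 3)*(r + 1/2)*(r + 3/4)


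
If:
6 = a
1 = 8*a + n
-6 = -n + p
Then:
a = 6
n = -47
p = -53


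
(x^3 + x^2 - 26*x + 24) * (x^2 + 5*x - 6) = x^5 + 6*x^4 - 27*x^3 - 112*x^2 + 276*x - 144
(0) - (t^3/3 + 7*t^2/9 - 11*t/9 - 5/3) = -t^3/3 - 7*t^2/9 + 11*t/9 + 5/3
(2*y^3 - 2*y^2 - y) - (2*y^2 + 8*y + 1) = 2*y^3 - 4*y^2 - 9*y - 1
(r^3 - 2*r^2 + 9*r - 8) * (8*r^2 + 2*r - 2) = 8*r^5 - 14*r^4 + 66*r^3 - 42*r^2 - 34*r + 16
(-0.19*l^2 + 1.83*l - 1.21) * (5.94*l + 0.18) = -1.1286*l^3 + 10.836*l^2 - 6.858*l - 0.2178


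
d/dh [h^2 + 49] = 2*h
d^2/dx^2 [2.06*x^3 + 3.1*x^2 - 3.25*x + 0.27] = 12.36*x + 6.2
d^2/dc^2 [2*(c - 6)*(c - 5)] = 4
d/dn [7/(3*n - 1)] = -21/(3*n - 1)^2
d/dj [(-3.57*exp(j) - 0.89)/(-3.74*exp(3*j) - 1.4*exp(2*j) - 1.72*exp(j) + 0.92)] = (-(3.57*exp(j) + 0.89)*(11.22*exp(2*j) + 2.8*exp(j) + 1.72) + 13.3518*exp(3*j) + 4.998*exp(2*j) + 6.1404*exp(j) - 3.2844)*exp(j)/(3.74*exp(3*j) + 1.4*exp(2*j) + 1.72*exp(j) - 0.92)^2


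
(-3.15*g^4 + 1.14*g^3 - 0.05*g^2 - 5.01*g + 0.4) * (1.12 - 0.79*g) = 2.4885*g^5 - 4.4286*g^4 + 1.3163*g^3 + 3.9019*g^2 - 5.9272*g + 0.448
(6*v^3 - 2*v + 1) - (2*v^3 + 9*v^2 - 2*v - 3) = 4*v^3 - 9*v^2 + 4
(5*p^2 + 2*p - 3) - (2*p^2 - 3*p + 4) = 3*p^2 + 5*p - 7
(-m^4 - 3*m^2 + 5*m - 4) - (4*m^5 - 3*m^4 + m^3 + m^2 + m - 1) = -4*m^5 + 2*m^4 - m^3 - 4*m^2 + 4*m - 3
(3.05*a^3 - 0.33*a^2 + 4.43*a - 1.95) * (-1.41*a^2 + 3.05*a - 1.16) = -4.3005*a^5 + 9.7678*a^4 - 10.7908*a^3 + 16.6438*a^2 - 11.0863*a + 2.262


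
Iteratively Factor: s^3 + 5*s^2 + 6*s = (s + 3)*(s^2 + 2*s) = s*(s + 3)*(s + 2)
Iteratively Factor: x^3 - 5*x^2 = (x - 5)*(x^2) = x*(x - 5)*(x)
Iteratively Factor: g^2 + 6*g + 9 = (g + 3)*(g + 3)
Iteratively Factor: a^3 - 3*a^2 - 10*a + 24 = (a - 4)*(a^2 + a - 6) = (a - 4)*(a - 2)*(a + 3)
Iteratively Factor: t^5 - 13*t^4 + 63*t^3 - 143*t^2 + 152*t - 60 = (t - 5)*(t^4 - 8*t^3 + 23*t^2 - 28*t + 12) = (t - 5)*(t - 2)*(t^3 - 6*t^2 + 11*t - 6) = (t - 5)*(t - 2)^2*(t^2 - 4*t + 3) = (t - 5)*(t - 3)*(t - 2)^2*(t - 1)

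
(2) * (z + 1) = 2*z + 2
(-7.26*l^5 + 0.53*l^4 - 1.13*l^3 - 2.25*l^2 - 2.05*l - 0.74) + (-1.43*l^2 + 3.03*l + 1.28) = -7.26*l^5 + 0.53*l^4 - 1.13*l^3 - 3.68*l^2 + 0.98*l + 0.54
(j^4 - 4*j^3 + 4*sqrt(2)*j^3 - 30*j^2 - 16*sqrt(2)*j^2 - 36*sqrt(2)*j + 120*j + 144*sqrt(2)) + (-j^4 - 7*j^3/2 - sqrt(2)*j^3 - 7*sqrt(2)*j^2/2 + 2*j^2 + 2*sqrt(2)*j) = -15*j^3/2 + 3*sqrt(2)*j^3 - 28*j^2 - 39*sqrt(2)*j^2/2 - 34*sqrt(2)*j + 120*j + 144*sqrt(2)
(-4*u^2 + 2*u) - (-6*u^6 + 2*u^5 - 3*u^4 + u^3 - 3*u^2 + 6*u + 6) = 6*u^6 - 2*u^5 + 3*u^4 - u^3 - u^2 - 4*u - 6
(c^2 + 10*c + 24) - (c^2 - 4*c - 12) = 14*c + 36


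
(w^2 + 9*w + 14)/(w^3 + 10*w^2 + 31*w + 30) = (w + 7)/(w^2 + 8*w + 15)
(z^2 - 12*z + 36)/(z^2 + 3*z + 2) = (z^2 - 12*z + 36)/(z^2 + 3*z + 2)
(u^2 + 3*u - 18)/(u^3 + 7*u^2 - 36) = (u - 3)/(u^2 + u - 6)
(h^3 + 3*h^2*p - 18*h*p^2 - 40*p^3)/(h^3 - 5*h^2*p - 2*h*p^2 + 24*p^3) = (-h - 5*p)/(-h + 3*p)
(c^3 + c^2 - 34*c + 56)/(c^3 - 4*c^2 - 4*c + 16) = (c + 7)/(c + 2)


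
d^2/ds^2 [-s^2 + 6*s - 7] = -2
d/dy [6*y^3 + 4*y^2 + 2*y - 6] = 18*y^2 + 8*y + 2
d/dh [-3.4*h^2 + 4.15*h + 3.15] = 4.15 - 6.8*h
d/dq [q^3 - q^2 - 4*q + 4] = 3*q^2 - 2*q - 4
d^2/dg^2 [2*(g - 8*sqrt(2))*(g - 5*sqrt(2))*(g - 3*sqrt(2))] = 12*g - 64*sqrt(2)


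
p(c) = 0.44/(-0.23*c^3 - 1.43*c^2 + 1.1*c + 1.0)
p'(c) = 0.44*(0.69*c^2 + 2.86*c - 1.1)/(-0.23*c^3 - 1.43*c^2 + 1.1*c + 1.0)^2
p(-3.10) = -0.05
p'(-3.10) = -0.02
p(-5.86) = -0.05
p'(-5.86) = 0.04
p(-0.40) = 1.27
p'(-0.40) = -7.85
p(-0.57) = -8.98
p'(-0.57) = -459.01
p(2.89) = -0.03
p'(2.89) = 0.03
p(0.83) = 0.55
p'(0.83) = 1.21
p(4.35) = -0.01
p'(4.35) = 0.01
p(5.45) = -0.01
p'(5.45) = 0.00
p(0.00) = 0.44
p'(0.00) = -0.48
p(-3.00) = -0.05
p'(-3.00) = -0.02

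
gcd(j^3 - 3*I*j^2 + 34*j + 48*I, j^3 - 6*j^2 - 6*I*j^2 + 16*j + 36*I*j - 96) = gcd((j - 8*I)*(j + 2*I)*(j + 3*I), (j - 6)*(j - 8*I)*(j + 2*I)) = j^2 - 6*I*j + 16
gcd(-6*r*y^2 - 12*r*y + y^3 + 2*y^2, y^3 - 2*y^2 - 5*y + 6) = y + 2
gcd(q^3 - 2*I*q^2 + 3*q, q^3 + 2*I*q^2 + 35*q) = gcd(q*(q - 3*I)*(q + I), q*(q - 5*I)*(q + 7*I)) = q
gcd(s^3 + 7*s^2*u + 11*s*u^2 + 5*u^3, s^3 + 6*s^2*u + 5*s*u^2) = s^2 + 6*s*u + 5*u^2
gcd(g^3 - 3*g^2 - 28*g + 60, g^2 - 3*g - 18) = g - 6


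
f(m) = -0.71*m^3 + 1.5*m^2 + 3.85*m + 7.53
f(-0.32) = 6.47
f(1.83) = 15.25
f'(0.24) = 4.45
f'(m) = -2.13*m^2 + 3.0*m + 3.85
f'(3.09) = -7.22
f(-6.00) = 191.79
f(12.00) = -957.15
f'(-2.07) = -11.49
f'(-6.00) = -90.83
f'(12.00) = -266.87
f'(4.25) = -21.87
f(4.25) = -3.52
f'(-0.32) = 2.67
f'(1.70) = 2.79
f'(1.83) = 2.21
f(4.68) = -14.38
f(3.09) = 12.80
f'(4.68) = -28.76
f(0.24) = 8.53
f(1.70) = 14.92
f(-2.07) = 12.29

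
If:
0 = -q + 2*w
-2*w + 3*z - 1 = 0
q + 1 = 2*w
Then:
No Solution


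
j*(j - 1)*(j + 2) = j^3 + j^2 - 2*j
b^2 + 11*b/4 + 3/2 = (b + 3/4)*(b + 2)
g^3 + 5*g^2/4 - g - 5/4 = (g - 1)*(g + 1)*(g + 5/4)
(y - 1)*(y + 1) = y^2 - 1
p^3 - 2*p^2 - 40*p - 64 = (p - 8)*(p + 2)*(p + 4)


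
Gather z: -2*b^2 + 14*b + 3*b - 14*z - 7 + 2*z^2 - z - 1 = -2*b^2 + 17*b + 2*z^2 - 15*z - 8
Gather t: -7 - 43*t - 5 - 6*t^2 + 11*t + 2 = -6*t^2 - 32*t - 10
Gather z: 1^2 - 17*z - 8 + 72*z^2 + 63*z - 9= 72*z^2 + 46*z - 16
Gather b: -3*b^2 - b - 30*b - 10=-3*b^2 - 31*b - 10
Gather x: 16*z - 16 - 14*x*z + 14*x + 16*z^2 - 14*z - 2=x*(14 - 14*z) + 16*z^2 + 2*z - 18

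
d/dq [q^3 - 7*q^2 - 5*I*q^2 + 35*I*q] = 3*q^2 - 14*q - 10*I*q + 35*I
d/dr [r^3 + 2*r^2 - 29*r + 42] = 3*r^2 + 4*r - 29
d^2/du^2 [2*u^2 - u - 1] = 4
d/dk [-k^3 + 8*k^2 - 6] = k*(16 - 3*k)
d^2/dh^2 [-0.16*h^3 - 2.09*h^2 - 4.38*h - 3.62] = -0.96*h - 4.18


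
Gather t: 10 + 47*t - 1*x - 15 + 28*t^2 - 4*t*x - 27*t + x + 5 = 28*t^2 + t*(20 - 4*x)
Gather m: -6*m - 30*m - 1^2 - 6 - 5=-36*m - 12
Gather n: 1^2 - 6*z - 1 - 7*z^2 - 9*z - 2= -7*z^2 - 15*z - 2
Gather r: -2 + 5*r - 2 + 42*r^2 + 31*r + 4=42*r^2 + 36*r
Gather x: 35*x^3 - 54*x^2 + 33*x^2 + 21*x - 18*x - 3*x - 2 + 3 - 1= 35*x^3 - 21*x^2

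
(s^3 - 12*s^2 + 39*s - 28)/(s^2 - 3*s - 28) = (s^2 - 5*s + 4)/(s + 4)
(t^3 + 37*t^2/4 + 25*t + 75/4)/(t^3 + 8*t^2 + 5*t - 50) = (4*t^2 + 17*t + 15)/(4*(t^2 + 3*t - 10))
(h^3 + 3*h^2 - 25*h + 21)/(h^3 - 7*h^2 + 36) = (h^2 + 6*h - 7)/(h^2 - 4*h - 12)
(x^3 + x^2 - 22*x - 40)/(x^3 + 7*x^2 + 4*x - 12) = (x^2 - x - 20)/(x^2 + 5*x - 6)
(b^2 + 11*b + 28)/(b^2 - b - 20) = (b + 7)/(b - 5)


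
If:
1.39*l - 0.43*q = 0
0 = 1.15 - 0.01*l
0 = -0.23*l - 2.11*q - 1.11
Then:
No Solution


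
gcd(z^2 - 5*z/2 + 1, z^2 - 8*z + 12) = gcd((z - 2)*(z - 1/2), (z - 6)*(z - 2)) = z - 2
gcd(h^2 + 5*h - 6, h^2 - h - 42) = h + 6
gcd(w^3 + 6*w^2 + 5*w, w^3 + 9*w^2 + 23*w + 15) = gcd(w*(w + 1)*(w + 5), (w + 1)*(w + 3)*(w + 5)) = w^2 + 6*w + 5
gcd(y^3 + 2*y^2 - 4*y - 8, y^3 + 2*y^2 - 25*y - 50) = y + 2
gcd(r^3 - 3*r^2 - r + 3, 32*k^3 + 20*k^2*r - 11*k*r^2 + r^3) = 1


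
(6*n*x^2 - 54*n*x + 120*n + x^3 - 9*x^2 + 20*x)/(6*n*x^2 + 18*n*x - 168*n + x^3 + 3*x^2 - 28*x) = (x - 5)/(x + 7)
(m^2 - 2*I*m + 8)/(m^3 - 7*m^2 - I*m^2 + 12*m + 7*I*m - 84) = (m + 2*I)/(m^2 + m*(-7 + 3*I) - 21*I)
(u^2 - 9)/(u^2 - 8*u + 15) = (u + 3)/(u - 5)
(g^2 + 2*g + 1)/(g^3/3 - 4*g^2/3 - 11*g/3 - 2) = 3/(g - 6)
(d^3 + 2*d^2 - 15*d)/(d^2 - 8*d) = (d^2 + 2*d - 15)/(d - 8)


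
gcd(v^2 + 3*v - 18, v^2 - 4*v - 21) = 1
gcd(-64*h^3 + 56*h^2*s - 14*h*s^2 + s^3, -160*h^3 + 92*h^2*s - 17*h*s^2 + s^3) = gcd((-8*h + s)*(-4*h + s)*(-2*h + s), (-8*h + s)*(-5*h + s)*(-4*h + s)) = 32*h^2 - 12*h*s + s^2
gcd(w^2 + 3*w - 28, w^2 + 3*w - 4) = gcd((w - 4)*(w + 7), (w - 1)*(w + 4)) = 1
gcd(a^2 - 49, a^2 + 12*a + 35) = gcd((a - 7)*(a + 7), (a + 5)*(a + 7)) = a + 7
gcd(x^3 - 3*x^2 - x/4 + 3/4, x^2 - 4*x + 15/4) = 1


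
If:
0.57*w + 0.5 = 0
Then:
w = -0.88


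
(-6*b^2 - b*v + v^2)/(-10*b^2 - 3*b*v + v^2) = (-3*b + v)/(-5*b + v)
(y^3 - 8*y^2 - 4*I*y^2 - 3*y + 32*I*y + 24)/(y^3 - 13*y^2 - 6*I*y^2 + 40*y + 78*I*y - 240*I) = (y^2 - 4*I*y - 3)/(y^2 - y*(5 + 6*I) + 30*I)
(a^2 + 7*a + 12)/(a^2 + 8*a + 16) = (a + 3)/(a + 4)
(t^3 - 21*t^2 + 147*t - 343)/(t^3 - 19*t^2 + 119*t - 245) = (t - 7)/(t - 5)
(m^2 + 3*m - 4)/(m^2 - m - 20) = (m - 1)/(m - 5)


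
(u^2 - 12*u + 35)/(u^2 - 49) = (u - 5)/(u + 7)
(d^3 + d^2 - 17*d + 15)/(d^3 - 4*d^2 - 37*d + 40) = (d - 3)/(d - 8)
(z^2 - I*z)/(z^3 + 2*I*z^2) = (z - I)/(z*(z + 2*I))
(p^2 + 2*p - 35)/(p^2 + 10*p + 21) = (p - 5)/(p + 3)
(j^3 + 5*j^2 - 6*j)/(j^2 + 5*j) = (j^2 + 5*j - 6)/(j + 5)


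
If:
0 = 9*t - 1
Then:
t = 1/9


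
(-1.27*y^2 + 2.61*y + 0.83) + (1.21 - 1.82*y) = -1.27*y^2 + 0.79*y + 2.04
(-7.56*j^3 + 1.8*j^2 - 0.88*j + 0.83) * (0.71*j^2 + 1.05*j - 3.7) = -5.3676*j^5 - 6.66*j^4 + 29.2372*j^3 - 6.9947*j^2 + 4.1275*j - 3.071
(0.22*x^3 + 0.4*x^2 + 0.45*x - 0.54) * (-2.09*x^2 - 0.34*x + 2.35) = -0.4598*x^5 - 0.9108*x^4 - 0.5595*x^3 + 1.9156*x^2 + 1.2411*x - 1.269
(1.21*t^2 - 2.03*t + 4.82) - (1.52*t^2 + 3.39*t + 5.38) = -0.31*t^2 - 5.42*t - 0.56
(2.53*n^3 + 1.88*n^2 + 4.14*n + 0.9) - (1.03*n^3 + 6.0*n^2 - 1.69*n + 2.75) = 1.5*n^3 - 4.12*n^2 + 5.83*n - 1.85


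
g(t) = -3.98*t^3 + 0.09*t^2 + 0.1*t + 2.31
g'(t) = -11.94*t^2 + 0.18*t + 0.1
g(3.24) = -131.79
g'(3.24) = -124.66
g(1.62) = -14.21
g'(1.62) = -30.94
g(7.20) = -1477.83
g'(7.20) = -617.57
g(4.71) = -411.08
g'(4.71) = -263.93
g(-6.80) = 1257.23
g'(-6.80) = -553.23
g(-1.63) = 19.62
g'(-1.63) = -31.92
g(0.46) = 1.99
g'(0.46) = -2.34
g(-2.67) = 78.44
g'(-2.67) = -85.50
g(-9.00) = 2910.12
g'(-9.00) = -968.66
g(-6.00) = 864.63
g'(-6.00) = -430.82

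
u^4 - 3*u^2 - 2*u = u*(u - 2)*(u + 1)^2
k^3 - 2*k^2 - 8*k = k*(k - 4)*(k + 2)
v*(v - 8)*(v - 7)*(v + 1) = v^4 - 14*v^3 + 41*v^2 + 56*v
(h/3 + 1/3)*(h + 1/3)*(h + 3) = h^3/3 + 13*h^2/9 + 13*h/9 + 1/3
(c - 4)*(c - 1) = c^2 - 5*c + 4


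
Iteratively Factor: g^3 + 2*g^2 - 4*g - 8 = (g + 2)*(g^2 - 4) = (g - 2)*(g + 2)*(g + 2)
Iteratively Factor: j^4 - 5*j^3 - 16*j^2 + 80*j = (j + 4)*(j^3 - 9*j^2 + 20*j) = (j - 5)*(j + 4)*(j^2 - 4*j) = j*(j - 5)*(j + 4)*(j - 4)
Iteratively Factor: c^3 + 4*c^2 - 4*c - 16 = (c + 2)*(c^2 + 2*c - 8) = (c - 2)*(c + 2)*(c + 4)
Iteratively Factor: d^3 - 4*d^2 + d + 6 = (d + 1)*(d^2 - 5*d + 6) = (d - 3)*(d + 1)*(d - 2)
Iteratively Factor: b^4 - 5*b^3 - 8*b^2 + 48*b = (b + 3)*(b^3 - 8*b^2 + 16*b) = (b - 4)*(b + 3)*(b^2 - 4*b) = b*(b - 4)*(b + 3)*(b - 4)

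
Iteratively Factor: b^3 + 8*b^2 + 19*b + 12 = (b + 3)*(b^2 + 5*b + 4) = (b + 3)*(b + 4)*(b + 1)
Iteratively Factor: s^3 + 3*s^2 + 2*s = (s + 1)*(s^2 + 2*s) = s*(s + 1)*(s + 2)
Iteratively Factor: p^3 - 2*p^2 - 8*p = (p)*(p^2 - 2*p - 8) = p*(p - 4)*(p + 2)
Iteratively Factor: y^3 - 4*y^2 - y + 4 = (y + 1)*(y^2 - 5*y + 4) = (y - 4)*(y + 1)*(y - 1)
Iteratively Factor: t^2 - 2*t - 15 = (t + 3)*(t - 5)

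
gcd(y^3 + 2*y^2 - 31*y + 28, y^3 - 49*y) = y + 7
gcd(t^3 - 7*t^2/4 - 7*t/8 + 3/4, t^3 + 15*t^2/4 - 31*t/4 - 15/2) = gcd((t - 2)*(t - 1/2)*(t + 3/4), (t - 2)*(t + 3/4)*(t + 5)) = t^2 - 5*t/4 - 3/2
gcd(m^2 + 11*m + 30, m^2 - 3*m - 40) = m + 5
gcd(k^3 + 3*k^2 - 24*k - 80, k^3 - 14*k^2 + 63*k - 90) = k - 5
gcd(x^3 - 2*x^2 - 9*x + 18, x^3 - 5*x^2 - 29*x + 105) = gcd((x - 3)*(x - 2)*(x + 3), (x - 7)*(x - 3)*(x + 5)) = x - 3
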